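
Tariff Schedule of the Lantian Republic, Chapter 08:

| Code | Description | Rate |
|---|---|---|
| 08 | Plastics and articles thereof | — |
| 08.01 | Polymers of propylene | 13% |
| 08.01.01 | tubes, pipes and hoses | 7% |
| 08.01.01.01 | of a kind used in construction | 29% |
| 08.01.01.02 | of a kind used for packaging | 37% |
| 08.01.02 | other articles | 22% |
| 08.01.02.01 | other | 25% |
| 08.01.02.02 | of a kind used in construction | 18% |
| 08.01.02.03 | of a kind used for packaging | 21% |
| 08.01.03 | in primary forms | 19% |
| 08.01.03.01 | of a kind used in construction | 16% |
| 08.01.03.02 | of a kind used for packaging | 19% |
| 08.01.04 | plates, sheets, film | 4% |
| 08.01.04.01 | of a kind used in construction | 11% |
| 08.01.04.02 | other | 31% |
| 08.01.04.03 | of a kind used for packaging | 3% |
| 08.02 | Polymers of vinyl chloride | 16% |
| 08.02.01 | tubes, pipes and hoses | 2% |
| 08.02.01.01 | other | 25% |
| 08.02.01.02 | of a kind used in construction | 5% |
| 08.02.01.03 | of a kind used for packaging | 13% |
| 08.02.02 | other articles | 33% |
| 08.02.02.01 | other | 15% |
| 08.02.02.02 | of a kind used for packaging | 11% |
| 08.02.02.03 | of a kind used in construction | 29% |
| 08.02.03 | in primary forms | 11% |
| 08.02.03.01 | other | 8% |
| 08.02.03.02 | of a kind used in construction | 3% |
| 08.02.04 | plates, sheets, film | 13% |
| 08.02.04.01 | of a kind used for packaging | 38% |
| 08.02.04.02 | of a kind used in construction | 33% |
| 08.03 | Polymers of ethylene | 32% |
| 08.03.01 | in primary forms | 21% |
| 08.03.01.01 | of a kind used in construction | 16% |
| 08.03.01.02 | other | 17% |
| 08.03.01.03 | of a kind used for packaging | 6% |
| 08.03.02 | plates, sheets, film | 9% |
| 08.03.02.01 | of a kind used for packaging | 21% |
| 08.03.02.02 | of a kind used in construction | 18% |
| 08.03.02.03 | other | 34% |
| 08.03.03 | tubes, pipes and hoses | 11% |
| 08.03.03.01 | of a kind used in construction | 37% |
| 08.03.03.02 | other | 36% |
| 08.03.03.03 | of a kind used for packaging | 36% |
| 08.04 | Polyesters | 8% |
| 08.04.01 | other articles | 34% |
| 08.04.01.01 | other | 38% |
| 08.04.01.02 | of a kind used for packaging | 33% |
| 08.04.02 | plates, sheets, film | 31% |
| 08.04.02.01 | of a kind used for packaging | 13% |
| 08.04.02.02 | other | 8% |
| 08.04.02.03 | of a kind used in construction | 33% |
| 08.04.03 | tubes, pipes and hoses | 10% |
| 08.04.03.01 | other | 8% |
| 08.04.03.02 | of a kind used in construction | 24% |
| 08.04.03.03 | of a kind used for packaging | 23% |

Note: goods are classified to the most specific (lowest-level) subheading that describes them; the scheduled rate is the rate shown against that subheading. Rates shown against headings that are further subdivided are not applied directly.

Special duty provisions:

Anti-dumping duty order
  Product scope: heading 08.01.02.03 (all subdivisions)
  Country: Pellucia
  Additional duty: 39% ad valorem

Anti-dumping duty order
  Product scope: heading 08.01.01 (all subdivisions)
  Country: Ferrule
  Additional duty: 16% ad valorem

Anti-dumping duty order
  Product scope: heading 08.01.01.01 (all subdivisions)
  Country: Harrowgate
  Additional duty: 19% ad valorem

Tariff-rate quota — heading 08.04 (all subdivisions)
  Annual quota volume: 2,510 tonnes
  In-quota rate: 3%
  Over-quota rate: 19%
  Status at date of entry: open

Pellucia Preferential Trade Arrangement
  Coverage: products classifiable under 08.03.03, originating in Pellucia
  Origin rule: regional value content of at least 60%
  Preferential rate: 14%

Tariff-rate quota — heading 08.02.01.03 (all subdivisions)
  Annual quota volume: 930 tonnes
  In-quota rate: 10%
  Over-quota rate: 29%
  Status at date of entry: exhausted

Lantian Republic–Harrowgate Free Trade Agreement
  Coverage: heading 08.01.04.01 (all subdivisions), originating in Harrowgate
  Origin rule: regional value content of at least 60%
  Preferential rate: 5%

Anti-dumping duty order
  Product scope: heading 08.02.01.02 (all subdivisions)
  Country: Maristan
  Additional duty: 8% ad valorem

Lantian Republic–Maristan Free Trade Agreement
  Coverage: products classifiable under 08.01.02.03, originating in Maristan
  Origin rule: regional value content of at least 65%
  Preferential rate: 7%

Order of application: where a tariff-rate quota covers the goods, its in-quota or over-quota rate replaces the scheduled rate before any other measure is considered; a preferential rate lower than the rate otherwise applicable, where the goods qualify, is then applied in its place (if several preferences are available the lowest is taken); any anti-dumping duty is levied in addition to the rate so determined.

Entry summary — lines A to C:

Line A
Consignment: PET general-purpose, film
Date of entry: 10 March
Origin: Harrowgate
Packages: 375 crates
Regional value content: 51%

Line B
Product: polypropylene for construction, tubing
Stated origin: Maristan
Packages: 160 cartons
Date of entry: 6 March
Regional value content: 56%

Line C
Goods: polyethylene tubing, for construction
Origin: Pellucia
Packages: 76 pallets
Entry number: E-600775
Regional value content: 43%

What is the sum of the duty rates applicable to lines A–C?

69%

Line A: PET → 08.04; film → 08.04.02; general-purpose → 08.04.02.02. Scheduled 8%. quota on 08.04 open → in-quota 3%; Harrowgate agreement on 08.01.04.01: 08.04.02.02 not covered. → 3%.
Line B: polypropylene → 08.01; tubing → 08.01.01; for construction → 08.01.01.01. Scheduled 29%. Maristan agreement on 08.01.02.03: 08.01.01.01 not covered. → 29%.
Line C: polyethylene → 08.03; tubing → 08.03.03; for construction → 08.03.03.01. Scheduled 37%. Pellucia agreement on 08.03.03: RVC < 60%. → 37%.
Sum: 3% + 29% + 37% = 69%.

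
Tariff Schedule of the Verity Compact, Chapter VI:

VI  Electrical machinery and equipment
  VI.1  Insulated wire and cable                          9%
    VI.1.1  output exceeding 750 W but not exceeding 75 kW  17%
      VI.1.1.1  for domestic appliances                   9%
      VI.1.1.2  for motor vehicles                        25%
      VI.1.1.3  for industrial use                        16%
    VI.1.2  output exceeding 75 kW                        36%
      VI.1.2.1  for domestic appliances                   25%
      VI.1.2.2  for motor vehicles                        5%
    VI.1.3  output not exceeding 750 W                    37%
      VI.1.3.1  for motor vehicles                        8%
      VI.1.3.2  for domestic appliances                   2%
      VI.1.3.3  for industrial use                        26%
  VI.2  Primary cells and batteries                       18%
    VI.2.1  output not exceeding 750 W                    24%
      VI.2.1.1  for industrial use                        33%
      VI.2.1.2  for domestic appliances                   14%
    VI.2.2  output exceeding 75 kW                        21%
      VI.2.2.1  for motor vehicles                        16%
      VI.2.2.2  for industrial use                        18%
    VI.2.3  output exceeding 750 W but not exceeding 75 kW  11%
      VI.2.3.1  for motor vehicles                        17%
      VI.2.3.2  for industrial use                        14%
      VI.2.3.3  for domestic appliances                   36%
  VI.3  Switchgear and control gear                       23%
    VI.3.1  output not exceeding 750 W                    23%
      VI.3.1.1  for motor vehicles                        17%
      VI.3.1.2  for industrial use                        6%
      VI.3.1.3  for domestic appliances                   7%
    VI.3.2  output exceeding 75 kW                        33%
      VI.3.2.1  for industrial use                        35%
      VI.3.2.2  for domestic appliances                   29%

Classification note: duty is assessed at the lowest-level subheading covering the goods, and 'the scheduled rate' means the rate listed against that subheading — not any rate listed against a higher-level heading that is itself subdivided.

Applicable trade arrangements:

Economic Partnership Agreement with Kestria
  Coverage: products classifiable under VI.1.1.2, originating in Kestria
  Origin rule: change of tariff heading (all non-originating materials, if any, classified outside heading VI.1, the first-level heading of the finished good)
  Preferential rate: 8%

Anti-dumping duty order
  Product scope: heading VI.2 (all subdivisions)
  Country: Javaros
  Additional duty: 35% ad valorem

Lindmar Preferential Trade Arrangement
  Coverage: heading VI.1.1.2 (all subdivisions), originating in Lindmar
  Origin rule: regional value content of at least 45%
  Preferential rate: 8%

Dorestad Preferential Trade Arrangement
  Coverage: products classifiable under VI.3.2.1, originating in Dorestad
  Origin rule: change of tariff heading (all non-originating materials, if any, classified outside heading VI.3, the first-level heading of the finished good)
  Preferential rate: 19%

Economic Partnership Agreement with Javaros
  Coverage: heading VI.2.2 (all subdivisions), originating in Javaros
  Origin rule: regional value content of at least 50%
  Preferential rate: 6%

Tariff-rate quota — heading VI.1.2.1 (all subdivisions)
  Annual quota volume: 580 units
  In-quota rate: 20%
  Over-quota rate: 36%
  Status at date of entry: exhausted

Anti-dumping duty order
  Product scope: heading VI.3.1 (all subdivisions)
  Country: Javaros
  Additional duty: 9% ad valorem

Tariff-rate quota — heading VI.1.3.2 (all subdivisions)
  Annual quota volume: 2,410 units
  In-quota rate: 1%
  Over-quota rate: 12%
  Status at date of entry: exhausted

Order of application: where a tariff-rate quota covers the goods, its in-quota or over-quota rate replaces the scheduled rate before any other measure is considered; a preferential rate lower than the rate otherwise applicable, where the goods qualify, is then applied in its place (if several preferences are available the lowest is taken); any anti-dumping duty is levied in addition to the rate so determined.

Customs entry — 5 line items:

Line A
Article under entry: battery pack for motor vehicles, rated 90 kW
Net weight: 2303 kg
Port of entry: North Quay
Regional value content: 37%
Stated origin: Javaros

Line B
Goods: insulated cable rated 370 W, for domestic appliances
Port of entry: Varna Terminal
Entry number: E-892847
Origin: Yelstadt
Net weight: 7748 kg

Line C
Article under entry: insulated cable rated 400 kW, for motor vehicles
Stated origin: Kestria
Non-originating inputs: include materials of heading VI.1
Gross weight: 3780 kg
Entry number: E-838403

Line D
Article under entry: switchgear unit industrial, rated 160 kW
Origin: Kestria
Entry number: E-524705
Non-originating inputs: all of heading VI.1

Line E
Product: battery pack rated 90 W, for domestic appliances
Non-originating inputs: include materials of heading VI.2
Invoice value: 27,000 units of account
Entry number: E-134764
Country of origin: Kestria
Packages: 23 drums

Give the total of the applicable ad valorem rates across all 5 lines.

Line A: battery pack → VI.2; rated 90 kW → VI.2.2; for motor vehicles → VI.2.2.1. Scheduled 16%. Javaros agreement on VI.2.2: RVC < 50%; anti-dumping (Javaros, VI.2): +35%; total 16% + 35% = 51%. → 51%.
Line B: insulated cable → VI.1; rated 370 W → VI.1.3; for domestic appliances → VI.1.3.2. Scheduled 2%. quota on VI.1.3.2 exhausted → over-quota 12%. → 12%.
Line C: insulated cable → VI.1; rated 400 kW → VI.1.2; for motor vehicles → VI.1.2.2. Scheduled 5%. Kestria agreement on VI.1.1.2: VI.1.2.2 not covered. → 5%.
Line D: switchgear unit → VI.3; rated 160 kW → VI.3.2; industrial → VI.3.2.1. Scheduled 35%. Kestria agreement on VI.1.1.2: VI.3.2.1 not covered. → 35%.
Line E: battery pack → VI.2; rated 90 W → VI.2.1; for domestic appliances → VI.2.1.2. Scheduled 14%. Kestria agreement on VI.1.1.2: VI.2.1.2 not covered. → 14%.
Sum: 51% + 12% + 5% + 35% + 14% = 117%.

117%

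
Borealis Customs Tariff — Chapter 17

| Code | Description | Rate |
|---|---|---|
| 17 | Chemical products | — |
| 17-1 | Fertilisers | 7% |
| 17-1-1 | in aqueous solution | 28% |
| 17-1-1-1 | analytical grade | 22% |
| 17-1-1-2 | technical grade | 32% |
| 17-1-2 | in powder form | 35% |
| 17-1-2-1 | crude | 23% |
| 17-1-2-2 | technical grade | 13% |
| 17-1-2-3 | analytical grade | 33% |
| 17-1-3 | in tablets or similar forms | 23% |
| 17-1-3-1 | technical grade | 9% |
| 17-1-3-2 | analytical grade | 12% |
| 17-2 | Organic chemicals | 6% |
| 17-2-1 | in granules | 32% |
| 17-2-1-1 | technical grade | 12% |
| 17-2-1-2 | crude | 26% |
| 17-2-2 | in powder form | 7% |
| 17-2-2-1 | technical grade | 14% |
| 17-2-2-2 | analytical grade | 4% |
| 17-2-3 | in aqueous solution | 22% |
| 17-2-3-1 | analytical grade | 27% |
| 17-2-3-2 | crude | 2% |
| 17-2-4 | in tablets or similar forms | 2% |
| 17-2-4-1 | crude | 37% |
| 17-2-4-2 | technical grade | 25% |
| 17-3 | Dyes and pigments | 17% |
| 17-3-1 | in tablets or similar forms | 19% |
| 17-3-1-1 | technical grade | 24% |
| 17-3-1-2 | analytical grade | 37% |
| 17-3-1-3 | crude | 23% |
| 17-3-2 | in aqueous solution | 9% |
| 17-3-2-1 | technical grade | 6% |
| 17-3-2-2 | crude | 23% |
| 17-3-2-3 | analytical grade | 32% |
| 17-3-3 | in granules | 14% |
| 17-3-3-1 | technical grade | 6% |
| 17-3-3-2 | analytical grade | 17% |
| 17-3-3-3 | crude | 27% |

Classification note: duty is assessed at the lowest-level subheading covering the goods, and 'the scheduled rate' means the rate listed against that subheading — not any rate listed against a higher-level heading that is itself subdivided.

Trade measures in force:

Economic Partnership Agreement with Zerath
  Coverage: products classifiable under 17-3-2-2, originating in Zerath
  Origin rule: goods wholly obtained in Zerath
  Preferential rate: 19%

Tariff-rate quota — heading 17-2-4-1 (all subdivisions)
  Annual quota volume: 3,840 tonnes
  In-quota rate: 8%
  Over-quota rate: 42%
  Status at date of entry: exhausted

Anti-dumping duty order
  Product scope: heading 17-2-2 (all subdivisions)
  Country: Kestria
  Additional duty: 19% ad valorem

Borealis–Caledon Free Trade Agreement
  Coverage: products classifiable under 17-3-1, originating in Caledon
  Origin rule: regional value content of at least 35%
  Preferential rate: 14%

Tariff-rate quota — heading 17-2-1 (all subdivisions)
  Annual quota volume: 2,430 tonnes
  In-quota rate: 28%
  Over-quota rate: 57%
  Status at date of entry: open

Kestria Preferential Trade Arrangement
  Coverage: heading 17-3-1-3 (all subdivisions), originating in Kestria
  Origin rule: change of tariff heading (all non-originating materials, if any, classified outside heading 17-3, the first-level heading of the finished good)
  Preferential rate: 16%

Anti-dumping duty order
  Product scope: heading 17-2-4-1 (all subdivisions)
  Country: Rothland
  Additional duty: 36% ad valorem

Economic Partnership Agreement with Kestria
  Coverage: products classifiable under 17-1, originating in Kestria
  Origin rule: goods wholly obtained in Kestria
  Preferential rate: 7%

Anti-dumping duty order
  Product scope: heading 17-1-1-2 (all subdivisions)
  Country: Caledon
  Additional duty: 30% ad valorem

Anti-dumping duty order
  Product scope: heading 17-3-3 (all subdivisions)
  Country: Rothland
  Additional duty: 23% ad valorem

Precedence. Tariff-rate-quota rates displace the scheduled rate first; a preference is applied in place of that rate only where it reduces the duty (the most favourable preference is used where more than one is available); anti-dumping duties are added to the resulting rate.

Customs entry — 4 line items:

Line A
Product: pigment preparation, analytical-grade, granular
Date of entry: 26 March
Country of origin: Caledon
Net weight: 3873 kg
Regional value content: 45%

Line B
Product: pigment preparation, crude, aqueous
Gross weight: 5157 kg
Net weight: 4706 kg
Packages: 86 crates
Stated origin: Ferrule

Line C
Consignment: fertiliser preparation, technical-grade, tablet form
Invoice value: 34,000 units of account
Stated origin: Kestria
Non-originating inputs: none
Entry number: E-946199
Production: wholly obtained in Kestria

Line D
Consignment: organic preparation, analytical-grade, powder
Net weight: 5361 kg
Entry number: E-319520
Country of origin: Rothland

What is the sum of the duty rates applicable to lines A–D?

51%

Line A: pigment → 17-3; granular → 17-3-3; analytical-grade → 17-3-3-2. Scheduled 17%. Caledon agreement on 17-3-1: 17-3-3-2 not covered. → 17%.
Line B: pigment → 17-3; aqueous → 17-3-2; crude → 17-3-2-2. Scheduled 23%. No special measure applies. → 23%.
Line C: fertiliser → 17-1; tablet form → 17-1-3; technical-grade → 17-1-3-1. Scheduled 9%. Kestria agreement on 17-3-1-3: 17-1-3-1 not covered; Kestria agreement on 17-1: wholly obtained → 7% available; preferential 7%. → 7%.
Line D: organic → 17-2; powder → 17-2-2; analytical-grade → 17-2-2-2. Scheduled 4%. No special measure applies. → 4%.
Sum: 17% + 23% + 7% + 4% = 51%.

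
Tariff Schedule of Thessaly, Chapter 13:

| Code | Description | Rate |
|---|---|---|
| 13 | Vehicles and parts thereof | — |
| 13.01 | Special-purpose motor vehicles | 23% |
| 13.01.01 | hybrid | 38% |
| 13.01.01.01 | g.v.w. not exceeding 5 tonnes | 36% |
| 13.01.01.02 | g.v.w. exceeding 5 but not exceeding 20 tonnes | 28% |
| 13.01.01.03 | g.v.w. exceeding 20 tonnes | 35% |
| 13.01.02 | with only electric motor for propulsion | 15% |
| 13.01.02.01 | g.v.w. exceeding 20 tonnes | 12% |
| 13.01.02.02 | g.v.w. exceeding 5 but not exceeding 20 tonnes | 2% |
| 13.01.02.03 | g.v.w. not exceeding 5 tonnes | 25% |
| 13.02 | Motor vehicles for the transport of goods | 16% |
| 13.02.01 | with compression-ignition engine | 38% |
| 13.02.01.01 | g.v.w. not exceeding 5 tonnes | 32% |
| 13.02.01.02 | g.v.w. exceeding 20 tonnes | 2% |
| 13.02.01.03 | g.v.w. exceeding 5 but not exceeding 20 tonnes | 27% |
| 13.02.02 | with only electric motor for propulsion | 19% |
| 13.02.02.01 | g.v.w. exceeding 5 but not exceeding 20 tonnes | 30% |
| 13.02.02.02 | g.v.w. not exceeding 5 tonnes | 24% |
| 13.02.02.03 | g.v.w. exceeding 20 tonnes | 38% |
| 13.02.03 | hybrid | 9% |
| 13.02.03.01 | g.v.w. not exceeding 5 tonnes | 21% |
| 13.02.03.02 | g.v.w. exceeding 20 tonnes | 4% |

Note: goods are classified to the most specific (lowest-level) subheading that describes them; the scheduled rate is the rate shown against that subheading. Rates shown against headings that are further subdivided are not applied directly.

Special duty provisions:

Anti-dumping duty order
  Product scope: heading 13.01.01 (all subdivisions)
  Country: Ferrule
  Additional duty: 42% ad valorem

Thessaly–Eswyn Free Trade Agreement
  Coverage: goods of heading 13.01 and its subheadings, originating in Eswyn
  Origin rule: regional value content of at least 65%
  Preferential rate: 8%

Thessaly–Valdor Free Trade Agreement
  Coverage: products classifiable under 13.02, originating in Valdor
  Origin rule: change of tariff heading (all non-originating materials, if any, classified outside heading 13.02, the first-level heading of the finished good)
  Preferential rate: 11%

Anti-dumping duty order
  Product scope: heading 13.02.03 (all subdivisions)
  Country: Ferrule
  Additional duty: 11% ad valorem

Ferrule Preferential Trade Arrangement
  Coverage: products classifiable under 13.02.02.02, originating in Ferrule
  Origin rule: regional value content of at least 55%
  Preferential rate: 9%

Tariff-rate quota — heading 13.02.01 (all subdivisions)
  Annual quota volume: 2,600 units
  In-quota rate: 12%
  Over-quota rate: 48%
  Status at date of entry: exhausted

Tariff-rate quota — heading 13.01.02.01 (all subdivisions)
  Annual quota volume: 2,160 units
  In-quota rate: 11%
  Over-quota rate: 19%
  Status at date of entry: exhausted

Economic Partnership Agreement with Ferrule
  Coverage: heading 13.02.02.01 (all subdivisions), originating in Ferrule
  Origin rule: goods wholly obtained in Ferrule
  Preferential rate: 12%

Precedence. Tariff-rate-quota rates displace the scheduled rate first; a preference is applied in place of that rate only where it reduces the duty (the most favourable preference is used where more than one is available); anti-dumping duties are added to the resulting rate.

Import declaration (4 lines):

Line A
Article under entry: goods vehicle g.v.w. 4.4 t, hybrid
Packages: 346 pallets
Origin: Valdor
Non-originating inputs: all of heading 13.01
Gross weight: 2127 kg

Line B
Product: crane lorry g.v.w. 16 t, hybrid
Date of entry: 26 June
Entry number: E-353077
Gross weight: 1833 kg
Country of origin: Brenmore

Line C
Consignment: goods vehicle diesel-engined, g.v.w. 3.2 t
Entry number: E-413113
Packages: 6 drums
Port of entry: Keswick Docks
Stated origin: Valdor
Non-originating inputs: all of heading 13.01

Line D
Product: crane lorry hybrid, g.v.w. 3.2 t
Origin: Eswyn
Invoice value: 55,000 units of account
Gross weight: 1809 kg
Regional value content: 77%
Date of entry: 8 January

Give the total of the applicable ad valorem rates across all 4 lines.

58%

Line A: goods vehicle → 13.02; hybrid → 13.02.03; g.v.w. 4.4 t → 13.02.03.01. Scheduled 21%. Valdor agreement on 13.02: CTH met → 11% available; preferential 11%. → 11%.
Line B: crane lorry → 13.01; hybrid → 13.01.01; g.v.w. 16 t → 13.01.01.02. Scheduled 28%. No special measure applies. → 28%.
Line C: goods vehicle → 13.02; diesel-engined → 13.02.01; g.v.w. 3.2 t → 13.02.01.01. Scheduled 32%. quota on 13.02.01 exhausted → over-quota 48%; Valdor agreement on 13.02: CTH met → 11% available; preferential 11%. → 11%.
Line D: crane lorry → 13.01; hybrid → 13.01.01; g.v.w. 3.2 t → 13.01.01.01. Scheduled 36%. Eswyn agreement on 13.01: RVC ≥ 65% → 8% available; preferential 8%. → 8%.
Sum: 11% + 28% + 11% + 8% = 58%.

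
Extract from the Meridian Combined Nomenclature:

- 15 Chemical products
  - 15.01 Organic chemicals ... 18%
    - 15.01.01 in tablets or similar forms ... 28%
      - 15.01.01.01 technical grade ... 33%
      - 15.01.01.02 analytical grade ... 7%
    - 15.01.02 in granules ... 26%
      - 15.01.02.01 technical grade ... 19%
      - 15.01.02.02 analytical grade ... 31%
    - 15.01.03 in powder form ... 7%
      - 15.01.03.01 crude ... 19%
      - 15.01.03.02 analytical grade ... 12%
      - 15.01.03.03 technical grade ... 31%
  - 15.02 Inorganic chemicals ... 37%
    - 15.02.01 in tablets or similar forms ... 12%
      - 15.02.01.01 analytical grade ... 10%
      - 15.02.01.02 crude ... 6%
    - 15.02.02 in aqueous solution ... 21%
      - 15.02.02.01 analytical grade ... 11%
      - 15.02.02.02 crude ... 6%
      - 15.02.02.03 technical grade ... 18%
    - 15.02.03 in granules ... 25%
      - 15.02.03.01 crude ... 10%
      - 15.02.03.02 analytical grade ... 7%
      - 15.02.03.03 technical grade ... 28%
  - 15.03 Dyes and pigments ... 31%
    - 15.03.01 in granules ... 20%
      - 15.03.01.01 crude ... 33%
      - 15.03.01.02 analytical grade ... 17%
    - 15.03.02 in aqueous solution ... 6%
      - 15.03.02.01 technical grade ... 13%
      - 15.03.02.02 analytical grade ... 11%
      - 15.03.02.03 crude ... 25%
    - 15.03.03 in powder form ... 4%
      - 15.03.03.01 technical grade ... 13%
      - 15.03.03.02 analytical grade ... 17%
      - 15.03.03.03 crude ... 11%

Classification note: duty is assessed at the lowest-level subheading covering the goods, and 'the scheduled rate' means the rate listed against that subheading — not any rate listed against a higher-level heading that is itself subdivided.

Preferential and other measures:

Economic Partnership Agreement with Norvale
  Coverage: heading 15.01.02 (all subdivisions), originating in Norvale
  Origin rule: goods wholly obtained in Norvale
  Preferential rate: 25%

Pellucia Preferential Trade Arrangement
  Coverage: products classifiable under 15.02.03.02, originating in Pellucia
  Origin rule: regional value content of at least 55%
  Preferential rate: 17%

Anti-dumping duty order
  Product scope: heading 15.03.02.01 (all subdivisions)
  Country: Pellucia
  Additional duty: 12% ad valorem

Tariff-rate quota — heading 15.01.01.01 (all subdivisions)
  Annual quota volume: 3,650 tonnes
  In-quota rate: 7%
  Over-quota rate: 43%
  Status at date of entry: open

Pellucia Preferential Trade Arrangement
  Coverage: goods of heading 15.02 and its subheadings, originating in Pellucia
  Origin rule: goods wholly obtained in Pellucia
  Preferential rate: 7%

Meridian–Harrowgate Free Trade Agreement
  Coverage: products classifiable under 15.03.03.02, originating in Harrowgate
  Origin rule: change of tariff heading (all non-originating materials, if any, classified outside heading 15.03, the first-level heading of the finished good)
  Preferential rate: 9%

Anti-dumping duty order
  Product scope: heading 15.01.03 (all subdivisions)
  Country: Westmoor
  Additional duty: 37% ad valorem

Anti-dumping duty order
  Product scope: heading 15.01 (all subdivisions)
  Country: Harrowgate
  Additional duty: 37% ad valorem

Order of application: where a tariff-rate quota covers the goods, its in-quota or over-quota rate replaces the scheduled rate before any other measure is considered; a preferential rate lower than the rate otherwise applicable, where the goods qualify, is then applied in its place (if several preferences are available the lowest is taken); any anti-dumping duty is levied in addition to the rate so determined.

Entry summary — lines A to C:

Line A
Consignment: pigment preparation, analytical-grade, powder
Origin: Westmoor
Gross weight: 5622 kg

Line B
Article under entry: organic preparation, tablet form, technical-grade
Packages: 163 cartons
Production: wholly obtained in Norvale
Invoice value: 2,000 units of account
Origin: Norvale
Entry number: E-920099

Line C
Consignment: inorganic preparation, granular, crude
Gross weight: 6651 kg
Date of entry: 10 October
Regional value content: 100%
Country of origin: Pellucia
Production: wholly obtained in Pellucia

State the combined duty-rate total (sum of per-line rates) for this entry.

31%

Line A: pigment → 15.03; powder → 15.03.03; analytical-grade → 15.03.03.02. Scheduled 17%. No special measure applies. → 17%.
Line B: organic → 15.01; tablet form → 15.01.01; technical-grade → 15.01.01.01. Scheduled 33%. quota on 15.01.01.01 open → in-quota 7%; Norvale agreement on 15.01.02: 15.01.01.01 not covered. → 7%.
Line C: inorganic → 15.02; granular → 15.02.03; crude → 15.02.03.01. Scheduled 10%. Pellucia agreement on 15.02.03.02: 15.02.03.01 not covered; Pellucia agreement on 15.02: wholly obtained → 7% available; preferential 7%. → 7%.
Sum: 17% + 7% + 7% = 31%.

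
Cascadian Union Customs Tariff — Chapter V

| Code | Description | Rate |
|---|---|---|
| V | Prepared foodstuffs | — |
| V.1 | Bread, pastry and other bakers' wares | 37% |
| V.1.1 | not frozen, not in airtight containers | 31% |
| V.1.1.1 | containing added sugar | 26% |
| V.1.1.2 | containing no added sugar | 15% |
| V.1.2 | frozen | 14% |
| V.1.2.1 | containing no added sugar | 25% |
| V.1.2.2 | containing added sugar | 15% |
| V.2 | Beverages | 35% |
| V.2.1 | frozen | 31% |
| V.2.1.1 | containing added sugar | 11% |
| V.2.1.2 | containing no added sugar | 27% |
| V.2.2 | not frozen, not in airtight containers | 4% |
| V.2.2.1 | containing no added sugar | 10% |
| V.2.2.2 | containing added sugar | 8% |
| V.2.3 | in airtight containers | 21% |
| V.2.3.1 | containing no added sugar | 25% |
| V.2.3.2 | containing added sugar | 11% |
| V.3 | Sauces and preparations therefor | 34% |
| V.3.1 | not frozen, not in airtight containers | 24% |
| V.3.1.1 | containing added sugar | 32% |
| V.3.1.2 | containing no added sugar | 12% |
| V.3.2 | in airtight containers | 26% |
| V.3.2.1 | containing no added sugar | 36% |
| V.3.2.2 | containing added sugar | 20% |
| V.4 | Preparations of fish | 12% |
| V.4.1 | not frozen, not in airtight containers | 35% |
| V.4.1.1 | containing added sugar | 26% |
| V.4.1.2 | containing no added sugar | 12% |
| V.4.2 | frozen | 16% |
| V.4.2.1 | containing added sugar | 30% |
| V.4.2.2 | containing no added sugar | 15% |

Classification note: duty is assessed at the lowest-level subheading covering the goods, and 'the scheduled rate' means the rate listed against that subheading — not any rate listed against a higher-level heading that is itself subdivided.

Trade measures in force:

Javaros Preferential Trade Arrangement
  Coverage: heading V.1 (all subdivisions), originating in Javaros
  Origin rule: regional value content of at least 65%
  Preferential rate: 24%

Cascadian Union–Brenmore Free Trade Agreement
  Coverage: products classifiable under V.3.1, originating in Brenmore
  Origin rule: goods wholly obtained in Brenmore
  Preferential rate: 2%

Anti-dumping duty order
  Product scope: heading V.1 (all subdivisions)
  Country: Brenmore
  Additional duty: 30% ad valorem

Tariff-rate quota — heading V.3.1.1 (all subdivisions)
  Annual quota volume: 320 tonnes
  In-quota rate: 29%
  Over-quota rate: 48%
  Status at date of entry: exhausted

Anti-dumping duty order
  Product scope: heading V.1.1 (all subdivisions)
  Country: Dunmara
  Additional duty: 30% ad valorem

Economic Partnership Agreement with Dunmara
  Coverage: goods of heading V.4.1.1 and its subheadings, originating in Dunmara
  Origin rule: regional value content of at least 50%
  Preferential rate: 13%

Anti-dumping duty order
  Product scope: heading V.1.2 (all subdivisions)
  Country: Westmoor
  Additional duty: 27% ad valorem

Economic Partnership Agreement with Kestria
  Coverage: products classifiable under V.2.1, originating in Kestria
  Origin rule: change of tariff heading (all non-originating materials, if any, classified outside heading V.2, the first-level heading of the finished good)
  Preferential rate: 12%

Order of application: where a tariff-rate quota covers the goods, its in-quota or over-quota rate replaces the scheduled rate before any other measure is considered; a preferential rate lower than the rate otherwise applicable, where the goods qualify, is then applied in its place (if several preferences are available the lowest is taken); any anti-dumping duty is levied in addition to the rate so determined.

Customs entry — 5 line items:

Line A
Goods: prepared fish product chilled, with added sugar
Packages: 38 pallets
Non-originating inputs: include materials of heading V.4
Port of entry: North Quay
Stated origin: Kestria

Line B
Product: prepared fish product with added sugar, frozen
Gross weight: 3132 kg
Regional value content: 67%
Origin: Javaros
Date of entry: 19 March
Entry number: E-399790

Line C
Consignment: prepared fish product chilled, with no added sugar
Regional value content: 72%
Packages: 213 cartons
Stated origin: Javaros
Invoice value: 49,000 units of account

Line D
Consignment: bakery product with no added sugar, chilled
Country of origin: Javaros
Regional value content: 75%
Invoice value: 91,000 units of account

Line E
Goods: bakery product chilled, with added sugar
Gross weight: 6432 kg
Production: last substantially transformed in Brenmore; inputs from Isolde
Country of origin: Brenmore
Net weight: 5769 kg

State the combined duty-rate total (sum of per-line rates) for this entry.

Line A: prepared fish product → V.4; chilled → V.4.1; with added sugar → V.4.1.1. Scheduled 26%. Kestria agreement on V.2.1: V.4.1.1 not covered. → 26%.
Line B: prepared fish product → V.4; frozen → V.4.2; with added sugar → V.4.2.1. Scheduled 30%. Javaros agreement on V.1: V.4.2.1 not covered. → 30%.
Line C: prepared fish product → V.4; chilled → V.4.1; with no added sugar → V.4.1.2. Scheduled 12%. Javaros agreement on V.1: V.4.1.2 not covered. → 12%.
Line D: bakery product → V.1; chilled → V.1.1; with no added sugar → V.1.1.2. Scheduled 15%. Javaros agreement on V.1: RVC ≥ 65% → 24% available; preference 24% not lower than 15% → no reduction. → 15%.
Line E: bakery product → V.1; chilled → V.1.1; with added sugar → V.1.1.1. Scheduled 26%. Brenmore agreement on V.3.1: V.1.1.1 not covered; anti-dumping (Brenmore, V.1): +30%; total 26% + 30% = 56%. → 56%.
Sum: 26% + 30% + 12% + 15% + 56% = 139%.

139%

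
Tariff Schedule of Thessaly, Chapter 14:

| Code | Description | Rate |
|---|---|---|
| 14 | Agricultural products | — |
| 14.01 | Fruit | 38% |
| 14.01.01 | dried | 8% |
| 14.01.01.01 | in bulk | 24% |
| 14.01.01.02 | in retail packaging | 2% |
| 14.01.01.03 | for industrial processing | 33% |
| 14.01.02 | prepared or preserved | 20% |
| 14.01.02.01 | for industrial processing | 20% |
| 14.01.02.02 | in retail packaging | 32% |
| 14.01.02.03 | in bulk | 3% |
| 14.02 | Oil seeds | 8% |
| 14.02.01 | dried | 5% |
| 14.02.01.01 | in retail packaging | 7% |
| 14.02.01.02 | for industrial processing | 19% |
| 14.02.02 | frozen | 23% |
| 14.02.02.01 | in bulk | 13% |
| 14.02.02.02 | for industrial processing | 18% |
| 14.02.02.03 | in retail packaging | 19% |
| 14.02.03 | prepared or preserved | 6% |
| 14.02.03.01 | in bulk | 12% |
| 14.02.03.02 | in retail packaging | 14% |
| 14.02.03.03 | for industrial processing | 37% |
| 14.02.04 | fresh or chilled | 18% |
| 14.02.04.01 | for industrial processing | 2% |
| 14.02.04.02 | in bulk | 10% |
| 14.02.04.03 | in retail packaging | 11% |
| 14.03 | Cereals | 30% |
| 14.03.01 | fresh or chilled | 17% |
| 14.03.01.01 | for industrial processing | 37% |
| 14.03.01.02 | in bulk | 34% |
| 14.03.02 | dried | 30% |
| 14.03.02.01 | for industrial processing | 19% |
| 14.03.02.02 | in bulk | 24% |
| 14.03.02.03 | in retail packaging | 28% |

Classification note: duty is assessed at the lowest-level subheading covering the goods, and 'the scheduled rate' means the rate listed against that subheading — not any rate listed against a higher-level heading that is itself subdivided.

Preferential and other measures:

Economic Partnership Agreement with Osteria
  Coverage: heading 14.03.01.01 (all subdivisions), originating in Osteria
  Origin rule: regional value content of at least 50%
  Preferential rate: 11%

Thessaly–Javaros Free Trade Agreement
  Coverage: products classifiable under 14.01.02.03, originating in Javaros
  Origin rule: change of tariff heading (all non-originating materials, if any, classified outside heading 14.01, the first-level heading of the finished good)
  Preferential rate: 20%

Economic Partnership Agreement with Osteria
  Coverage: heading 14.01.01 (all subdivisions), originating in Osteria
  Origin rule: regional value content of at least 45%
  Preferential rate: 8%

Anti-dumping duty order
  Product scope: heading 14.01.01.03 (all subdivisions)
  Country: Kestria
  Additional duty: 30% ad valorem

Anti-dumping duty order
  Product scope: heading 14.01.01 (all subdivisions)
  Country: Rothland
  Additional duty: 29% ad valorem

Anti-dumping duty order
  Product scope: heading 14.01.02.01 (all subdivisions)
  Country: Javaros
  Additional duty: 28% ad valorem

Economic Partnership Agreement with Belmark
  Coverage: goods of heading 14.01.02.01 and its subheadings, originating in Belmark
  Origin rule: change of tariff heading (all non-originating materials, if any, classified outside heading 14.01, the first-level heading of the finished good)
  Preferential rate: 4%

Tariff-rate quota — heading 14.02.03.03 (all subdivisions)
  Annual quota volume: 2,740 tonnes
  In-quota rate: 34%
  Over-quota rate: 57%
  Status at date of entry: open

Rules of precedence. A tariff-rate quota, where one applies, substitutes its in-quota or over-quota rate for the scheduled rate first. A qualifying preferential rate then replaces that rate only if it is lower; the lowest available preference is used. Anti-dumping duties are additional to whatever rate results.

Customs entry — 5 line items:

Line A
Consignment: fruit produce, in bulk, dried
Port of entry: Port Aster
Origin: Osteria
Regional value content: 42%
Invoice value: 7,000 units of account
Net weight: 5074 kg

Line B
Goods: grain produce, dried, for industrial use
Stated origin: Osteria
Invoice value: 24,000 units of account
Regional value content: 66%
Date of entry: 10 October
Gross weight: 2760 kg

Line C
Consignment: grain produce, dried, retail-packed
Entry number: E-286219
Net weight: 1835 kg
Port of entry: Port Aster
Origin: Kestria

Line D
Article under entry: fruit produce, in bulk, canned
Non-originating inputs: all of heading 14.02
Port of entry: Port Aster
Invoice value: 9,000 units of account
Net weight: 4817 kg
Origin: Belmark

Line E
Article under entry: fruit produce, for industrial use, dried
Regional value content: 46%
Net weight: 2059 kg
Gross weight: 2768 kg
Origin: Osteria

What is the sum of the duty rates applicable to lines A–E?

82%

Line A: fruit → 14.01; dried → 14.01.01; in bulk → 14.01.01.01. Scheduled 24%. Osteria agreement on 14.03.01.01: 14.01.01.01 not covered; Osteria agreement on 14.01.01: RVC < 45%. → 24%.
Line B: grain → 14.03; dried → 14.03.02; for industrial use → 14.03.02.01. Scheduled 19%. Osteria agreement on 14.03.01.01: 14.03.02.01 not covered; Osteria agreement on 14.01.01: 14.03.02.01 not covered. → 19%.
Line C: grain → 14.03; dried → 14.03.02; retail-packed → 14.03.02.03. Scheduled 28%. No special measure applies. → 28%.
Line D: fruit → 14.01; canned → 14.01.02; in bulk → 14.01.02.03. Scheduled 3%. Belmark agreement on 14.01.02.01: 14.01.02.03 not covered. → 3%.
Line E: fruit → 14.01; dried → 14.01.01; for industrial use → 14.01.01.03. Scheduled 33%. Osteria agreement on 14.03.01.01: 14.01.01.03 not covered; Osteria agreement on 14.01.01: RVC ≥ 45% → 8% available; preferential 8%. → 8%.
Sum: 24% + 19% + 28% + 3% + 8% = 82%.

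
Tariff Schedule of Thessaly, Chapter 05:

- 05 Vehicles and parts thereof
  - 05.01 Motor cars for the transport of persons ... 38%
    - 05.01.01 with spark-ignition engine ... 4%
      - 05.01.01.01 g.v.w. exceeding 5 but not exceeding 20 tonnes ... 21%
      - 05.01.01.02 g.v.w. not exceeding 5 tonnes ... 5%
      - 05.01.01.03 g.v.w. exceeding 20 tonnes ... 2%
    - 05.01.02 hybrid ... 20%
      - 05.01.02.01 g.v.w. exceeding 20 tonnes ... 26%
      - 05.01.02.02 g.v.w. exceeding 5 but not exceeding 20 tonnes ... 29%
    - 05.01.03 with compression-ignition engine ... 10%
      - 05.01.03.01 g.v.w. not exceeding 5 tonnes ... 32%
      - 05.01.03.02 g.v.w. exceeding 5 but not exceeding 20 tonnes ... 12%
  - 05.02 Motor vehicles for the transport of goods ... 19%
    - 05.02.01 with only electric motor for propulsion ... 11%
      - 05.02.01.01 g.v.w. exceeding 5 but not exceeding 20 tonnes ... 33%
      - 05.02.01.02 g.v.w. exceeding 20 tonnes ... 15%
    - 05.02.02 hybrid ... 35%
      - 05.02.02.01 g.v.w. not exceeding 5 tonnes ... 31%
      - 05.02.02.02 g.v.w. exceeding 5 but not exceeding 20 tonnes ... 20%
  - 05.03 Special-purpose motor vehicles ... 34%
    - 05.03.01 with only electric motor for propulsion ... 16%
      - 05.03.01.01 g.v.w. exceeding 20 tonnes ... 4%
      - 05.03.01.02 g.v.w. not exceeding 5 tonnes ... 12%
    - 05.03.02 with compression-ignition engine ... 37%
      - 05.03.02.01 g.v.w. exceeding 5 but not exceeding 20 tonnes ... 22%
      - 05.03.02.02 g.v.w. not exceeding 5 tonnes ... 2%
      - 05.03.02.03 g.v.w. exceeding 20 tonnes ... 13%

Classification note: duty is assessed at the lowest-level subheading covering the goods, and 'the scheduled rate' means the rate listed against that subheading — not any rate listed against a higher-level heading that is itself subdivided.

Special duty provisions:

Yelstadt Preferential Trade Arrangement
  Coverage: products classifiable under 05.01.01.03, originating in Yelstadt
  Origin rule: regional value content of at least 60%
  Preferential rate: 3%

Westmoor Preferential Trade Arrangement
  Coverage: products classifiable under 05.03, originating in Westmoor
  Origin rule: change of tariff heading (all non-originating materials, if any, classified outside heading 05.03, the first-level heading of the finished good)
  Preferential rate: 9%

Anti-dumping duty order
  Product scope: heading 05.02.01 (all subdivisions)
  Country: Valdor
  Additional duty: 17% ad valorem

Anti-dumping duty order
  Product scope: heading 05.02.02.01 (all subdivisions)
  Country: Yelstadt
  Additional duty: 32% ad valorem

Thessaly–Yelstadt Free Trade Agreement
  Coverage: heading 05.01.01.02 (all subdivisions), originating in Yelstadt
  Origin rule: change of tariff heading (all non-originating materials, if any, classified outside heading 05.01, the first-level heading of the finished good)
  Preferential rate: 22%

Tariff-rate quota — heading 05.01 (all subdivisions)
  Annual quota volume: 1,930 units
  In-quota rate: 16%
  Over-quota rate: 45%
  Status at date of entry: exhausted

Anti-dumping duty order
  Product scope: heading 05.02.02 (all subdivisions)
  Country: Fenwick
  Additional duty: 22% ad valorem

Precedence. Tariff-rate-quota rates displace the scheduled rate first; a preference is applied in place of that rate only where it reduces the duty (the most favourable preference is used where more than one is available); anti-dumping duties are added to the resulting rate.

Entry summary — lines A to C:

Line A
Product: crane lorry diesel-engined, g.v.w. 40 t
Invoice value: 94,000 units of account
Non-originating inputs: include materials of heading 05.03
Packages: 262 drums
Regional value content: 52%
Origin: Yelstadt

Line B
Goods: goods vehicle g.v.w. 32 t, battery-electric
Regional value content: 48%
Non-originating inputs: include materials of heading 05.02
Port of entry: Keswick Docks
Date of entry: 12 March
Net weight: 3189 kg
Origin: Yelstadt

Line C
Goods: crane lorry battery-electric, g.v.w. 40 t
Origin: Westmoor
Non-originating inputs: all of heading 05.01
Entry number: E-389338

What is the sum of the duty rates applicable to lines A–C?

Line A: crane lorry → 05.03; diesel-engined → 05.03.02; g.v.w. 40 t → 05.03.02.03. Scheduled 13%. Yelstadt agreement on 05.01.01.03: 05.03.02.03 not covered; Yelstadt agreement on 05.01.01.02: 05.03.02.03 not covered. → 13%.
Line B: goods vehicle → 05.02; battery-electric → 05.02.01; g.v.w. 32 t → 05.02.01.02. Scheduled 15%. Yelstadt agreement on 05.01.01.03: 05.02.01.02 not covered; Yelstadt agreement on 05.01.01.02: 05.02.01.02 not covered. → 15%.
Line C: crane lorry → 05.03; battery-electric → 05.03.01; g.v.w. 40 t → 05.03.01.01. Scheduled 4%. Westmoor agreement on 05.03: CTH met → 9% available; preference 9% not lower than 4% → no reduction. → 4%.
Sum: 13% + 15% + 4% = 32%.

32%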